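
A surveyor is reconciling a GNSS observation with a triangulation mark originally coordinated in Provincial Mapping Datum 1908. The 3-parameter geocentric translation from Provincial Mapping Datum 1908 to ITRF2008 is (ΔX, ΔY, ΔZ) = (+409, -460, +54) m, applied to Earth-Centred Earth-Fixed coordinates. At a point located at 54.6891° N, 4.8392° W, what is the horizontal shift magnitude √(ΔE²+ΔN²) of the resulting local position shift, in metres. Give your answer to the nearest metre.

539 m

At φ = 54.6891°, λ = -4.8392°: sin φ = 0.816028, cos φ = 0.578013, sin λ = -0.084360, cos λ = 0.996435.
ΔE = −sin λ·ΔX + cos λ·ΔY = −(-0.084360)·(409) + (0.996435)·(-460) = -423.86 m.
ΔN = −sin φ cos λ·ΔX − sin φ sin λ·ΔY + cos φ·ΔZ = −(0.816028)(0.996435)(409) − (0.816028)(-0.084360)(-460) + (0.578013)(54) = -333.02 m.
Horizontal magnitude = √(ΔE² + ΔN²) = √((-423.86)² + (-333.02)²) = 539.03 m.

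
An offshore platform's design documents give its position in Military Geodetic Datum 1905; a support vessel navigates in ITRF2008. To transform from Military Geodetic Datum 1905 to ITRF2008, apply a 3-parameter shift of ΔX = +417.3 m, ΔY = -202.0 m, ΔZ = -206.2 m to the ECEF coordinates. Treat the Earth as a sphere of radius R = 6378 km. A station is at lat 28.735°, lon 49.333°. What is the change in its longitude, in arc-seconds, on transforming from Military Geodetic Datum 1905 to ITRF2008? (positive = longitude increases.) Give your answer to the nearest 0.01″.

Δλ = -16.53″

sin φ = 0.480759, cos φ = 0.876853, sin λ = 0.758510, cos λ = 0.651662.
East component: ΔE = −sin λ·ΔX + cos λ·ΔY = −(0.758510)(417.3) + (0.651662)(-202.0) = -448.16 m.
1° of latitude spans πR/180 = 111317 m; at latitude φ, 1° of longitude spans that × cos φ = 97608.7 m, so Δλ = -448.16 / 97608.7 × 3600 = -16.529″.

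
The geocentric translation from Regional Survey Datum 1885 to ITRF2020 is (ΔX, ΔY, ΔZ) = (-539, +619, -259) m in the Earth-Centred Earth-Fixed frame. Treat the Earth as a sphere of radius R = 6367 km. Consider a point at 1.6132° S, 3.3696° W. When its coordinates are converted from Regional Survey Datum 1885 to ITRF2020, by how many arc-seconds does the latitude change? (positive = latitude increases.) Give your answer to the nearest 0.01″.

Δφ = -8.91″

sin φ = -0.028152, cos φ = 0.999604, sin λ = -0.058777, cos λ = 0.998271.
North component: ΔN = −sin φ cos λ·ΔX − sin φ sin λ·ΔY + cos φ·ΔZ = −(-0.028152)(0.998271)(-539) − (-0.028152)(-0.058777)(619) + (0.999604)(-259) = -275.07 m.
1° of latitude spans πR/180 = 111125 m, so Δφ = -275.07 / 111125 × 3600 = -8.911″.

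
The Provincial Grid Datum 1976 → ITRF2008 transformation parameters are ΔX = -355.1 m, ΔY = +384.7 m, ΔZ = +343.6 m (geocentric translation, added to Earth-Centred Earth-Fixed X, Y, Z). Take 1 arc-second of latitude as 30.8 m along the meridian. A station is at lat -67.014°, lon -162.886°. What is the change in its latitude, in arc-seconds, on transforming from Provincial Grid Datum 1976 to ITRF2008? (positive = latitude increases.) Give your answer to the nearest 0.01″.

Δφ = 11.12″

sin φ = -0.920600, cos φ = 0.390506, sin λ = -0.294274, cos λ = -0.955721.
North component: ΔN = −sin φ cos λ·ΔX − sin φ sin λ·ΔY + cos φ·ΔZ = −(-0.920600)(-0.955721)(-355.1) − (-0.920600)(-0.294274)(384.7) + (0.390506)(343.6) = 342.39 m.
1° of latitude spans 3600 × 30.80 = 110880 m, so Δφ = 342.39 / 110880 × 3600 = 11.117″.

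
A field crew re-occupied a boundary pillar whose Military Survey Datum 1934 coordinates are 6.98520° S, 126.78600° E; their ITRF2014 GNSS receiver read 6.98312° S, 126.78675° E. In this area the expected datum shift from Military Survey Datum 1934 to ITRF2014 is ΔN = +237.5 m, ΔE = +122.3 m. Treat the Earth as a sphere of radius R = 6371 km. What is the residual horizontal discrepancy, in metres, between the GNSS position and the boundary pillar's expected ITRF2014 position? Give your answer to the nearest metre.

40 m

Observed coordinate differences: Δφ = +0.00208°, Δλ = +0.00075°.
Converting to metres (1° lat = 111195 m, cos φ = 0.992578): observed ΔN = 231.3 m, observed ΔE = 82.8 m.
Subtracting the expected shift leaves a residual of 231.3 − (237.5) = -6.2 m north and 82.8 − (122.3) = -39.5 m east.
Residual distance = √((-6.2)² + (-39.5)²) = 40.0 m.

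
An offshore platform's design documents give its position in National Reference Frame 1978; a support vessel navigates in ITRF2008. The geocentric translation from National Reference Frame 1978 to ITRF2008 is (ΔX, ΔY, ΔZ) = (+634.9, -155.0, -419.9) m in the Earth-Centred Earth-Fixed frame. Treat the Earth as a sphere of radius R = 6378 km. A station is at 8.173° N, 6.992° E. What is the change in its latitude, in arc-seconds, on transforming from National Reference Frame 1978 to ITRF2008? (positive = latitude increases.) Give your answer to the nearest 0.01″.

sin φ = 0.142162, cos φ = 0.989843, sin λ = 0.121731, cos λ = 0.992563.
North component: ΔN = −sin φ cos λ·ΔX − sin φ sin λ·ΔY + cos φ·ΔZ = −(0.142162)(0.992563)(634.9) − (0.142162)(0.121731)(-155.0) + (0.989843)(-419.9) = -502.54 m.
1° of latitude spans πR/180 = 111317 m, so Δφ = -502.54 / 111317 × 3600 = -16.252″.

Δφ = -16.25″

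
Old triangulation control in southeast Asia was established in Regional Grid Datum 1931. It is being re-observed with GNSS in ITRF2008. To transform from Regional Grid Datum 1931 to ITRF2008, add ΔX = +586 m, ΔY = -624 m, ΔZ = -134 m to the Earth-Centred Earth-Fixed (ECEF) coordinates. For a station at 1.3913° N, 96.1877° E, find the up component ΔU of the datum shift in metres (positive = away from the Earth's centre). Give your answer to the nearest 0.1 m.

The local up (radial) axis is (cos φ cos λ, cos φ sin λ, sin φ), giving ΔU = -63.144 − 620.182 − 3.254 = -686.58 m.

ΔU = -686.6 m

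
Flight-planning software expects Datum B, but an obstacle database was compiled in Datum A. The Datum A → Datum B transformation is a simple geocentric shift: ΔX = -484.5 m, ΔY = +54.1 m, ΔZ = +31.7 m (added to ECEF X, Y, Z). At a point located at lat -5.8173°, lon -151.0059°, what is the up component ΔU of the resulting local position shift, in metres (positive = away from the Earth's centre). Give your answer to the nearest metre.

ΔU = 392 m

At φ = -5.8173°, λ = -151.0059°: sin φ = -0.101357, cos φ = 0.994850, sin λ = -0.484720, cos λ = -0.874670.
ΔU = cos φ cos λ·ΔX + cos φ sin λ·ΔY + sin φ·ΔZ = (0.994850)(-0.874670)(-484.5) + (0.994850)(-0.484720)(54.1) + (-0.101357)(31.7) = 392.29 m.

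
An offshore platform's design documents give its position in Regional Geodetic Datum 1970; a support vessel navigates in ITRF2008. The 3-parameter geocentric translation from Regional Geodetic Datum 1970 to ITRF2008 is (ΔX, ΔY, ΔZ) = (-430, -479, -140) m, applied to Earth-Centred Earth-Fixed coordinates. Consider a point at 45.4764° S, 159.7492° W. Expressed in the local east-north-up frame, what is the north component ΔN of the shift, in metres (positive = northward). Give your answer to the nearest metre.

The local north axis is (−sin φ cos λ, −sin φ sin λ, cos φ), giving ΔN = 287.623 + 118.206 − 98.168 = 307.66 m.

ΔN = 308 m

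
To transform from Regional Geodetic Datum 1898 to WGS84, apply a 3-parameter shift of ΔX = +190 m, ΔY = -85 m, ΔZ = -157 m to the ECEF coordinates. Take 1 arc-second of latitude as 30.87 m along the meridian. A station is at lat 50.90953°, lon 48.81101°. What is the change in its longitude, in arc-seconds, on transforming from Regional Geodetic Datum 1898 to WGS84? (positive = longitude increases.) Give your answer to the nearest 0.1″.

sin φ = 0.776151, cos φ = 0.630547, sin λ = 0.752541, cos λ = 0.658545.
East component: ΔE = −sin λ·ΔX + cos λ·ΔY = −(0.752541)(190) + (0.658545)(-85) = -198.96 m.
1° of latitude spans 3600 × 30.87 = 111132 m; at latitude φ, 1° of longitude spans that × cos φ = 70073.9 m, so Δλ = -198.96 / 70073.9 × 3600 = -10.221″.

Δλ = -10.2″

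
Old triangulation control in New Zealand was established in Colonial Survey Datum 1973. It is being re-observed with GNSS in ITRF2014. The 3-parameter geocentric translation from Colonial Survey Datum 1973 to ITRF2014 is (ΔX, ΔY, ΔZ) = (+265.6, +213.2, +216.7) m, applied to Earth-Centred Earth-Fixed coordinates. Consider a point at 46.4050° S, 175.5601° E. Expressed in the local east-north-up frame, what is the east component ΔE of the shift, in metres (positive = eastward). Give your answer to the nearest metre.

ΔE = -233 m

The local east axis at (φ, λ) is (−sin λ, cos λ, 0), so ΔE = −sin(175.5601°)·265.6 + cos(175.5601°)·213.2 = -233.12 m.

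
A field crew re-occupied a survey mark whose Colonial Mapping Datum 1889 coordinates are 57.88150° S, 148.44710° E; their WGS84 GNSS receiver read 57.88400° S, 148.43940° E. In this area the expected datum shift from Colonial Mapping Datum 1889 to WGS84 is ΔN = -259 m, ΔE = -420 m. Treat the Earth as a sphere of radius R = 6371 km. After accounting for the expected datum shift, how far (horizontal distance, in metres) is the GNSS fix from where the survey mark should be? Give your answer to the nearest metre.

40 m

Observed coordinate differences: Δφ = -0.00250°, Δλ = -0.00770°.
Converting to metres (1° lat = 111195 m, cos φ = 0.531672): observed ΔN = -278.0 m, observed ΔE = -455.2 m.
Subtracting the expected shift leaves a residual of -278.0 − (-259) = -19.0 m north and -455.2 − (-420) = -35.2 m east.
Residual distance = √((-19.0)² + (-35.2)²) = 40.0 m.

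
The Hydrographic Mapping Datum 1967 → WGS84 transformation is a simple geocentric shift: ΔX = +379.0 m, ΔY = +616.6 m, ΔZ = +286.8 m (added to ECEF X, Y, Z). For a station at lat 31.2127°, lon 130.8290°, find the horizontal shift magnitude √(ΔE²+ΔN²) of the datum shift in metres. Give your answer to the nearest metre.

702 m

The local east axis at (φ, λ) is (−sin λ, cos λ, 0), so ΔE = −sin(130.8290°)·379.0 + cos(130.8290°)·616.6 = -689.91 m.
The local north axis is (−sin φ cos λ, −sin φ sin λ, cos φ), giving ΔN = 128.410 − 241.779 + 245.286 = 131.92 m.
Horizontal magnitude = √(ΔE² + ΔN²) = √((-689.91)² + 131.92²) = 702.41 m.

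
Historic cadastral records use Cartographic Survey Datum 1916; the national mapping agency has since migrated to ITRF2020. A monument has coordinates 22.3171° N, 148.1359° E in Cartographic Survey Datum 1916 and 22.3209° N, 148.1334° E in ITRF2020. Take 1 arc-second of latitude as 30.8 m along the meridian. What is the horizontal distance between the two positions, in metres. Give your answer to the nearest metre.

Δφ = 22.3209° − 22.3171° = +0.0038°; Δλ = 148.1334° − 148.1359° = -0.0025°.
1° of latitude = 3600 × 30.80 = 110880 m.
ΔN = Δφ × 110880 = 421.3 m; ΔE = Δλ × 110880 × cos(22.3171°) = -0.0025 × 110880 × 0.925096 = -256.4 m.
Distance = √(ΔE² + ΔN²) = √((-256.4)² + 421.3²) = 493.2 m.

493 m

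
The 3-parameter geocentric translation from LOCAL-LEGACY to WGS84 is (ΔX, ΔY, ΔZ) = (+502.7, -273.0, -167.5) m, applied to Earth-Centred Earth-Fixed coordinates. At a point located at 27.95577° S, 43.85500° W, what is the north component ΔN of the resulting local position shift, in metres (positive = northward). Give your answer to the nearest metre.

The local north axis is (−sin φ cos λ, −sin φ sin λ, cos φ), giving ΔN = 169.934 + 88.669 − 147.954 = 110.65 m.

ΔN = 111 m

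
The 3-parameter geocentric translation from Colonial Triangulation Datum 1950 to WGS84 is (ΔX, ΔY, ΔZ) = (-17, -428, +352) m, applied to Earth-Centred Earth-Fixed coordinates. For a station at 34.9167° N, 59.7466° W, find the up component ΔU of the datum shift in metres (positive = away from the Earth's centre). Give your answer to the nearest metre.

The local up (radial) axis is (cos φ cos λ, cos φ sin λ, sin φ), giving ΔU = -7.023 + 303.156 + 201.479 = 497.61 m.

ΔU = 498 m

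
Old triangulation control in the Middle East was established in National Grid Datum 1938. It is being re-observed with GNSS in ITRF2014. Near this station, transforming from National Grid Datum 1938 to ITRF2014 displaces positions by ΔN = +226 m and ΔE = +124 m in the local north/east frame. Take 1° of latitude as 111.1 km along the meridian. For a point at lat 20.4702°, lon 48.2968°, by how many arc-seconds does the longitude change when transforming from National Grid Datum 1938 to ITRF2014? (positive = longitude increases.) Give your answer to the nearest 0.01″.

At latitude 20.4702°, cos φ = 0.936854.
1° of longitude at this latitude = 111.1 × cos φ = 104.08 km, so Δλ = 124.0 / 104084.5 = 0.0011913° = 4.289″.

Δλ = 4.29″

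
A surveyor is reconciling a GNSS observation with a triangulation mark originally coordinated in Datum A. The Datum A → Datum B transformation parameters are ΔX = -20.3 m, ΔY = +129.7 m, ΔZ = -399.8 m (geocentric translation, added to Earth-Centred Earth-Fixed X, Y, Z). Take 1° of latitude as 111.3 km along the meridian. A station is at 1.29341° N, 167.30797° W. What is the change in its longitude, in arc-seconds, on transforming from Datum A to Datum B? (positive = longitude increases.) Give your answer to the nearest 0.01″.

Δλ = -4.24″

sin φ = 0.022572, cos φ = 0.999745, sin λ = -0.219711, cos λ = -0.975565.
East component: ΔE = −sin λ·ΔX + cos λ·ΔY = −(-0.219711)(-20.3) + (-0.975565)(129.7) = -130.99 m.
1° of latitude spans 111300 m; at latitude φ, 1° of longitude spans that × cos φ = 111271.6 m, so Δλ = -130.99 / 111271.6 × 3600 = -4.238″.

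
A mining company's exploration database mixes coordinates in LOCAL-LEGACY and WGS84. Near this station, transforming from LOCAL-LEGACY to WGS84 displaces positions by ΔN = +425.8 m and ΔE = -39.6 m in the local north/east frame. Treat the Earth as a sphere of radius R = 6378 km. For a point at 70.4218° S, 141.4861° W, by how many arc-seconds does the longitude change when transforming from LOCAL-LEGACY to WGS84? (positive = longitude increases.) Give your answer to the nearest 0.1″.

Δλ = -3.8″

At latitude -70.4218°, cos φ = 0.335093.
One radian of longitude at latitude φ spans R cos φ, so Δλ = ΔE / (R cos φ) = -39.6 / (6378000 × 0.335093) = -1.8529e-05 rad = -3.822″.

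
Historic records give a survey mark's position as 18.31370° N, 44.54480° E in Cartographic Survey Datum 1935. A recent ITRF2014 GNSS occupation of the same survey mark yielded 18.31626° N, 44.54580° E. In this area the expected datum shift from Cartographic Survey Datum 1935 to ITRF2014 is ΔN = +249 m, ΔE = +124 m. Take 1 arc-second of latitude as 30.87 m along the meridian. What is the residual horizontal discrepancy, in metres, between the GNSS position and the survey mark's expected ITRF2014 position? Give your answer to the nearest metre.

40 m

Observed coordinate differences: Δφ = +0.00256°, Δλ = +0.00100°.
Converting to metres (1° lat = 111132 m, cos φ = 0.949350): observed ΔN = 284.5 m, observed ΔE = 105.5 m.
Subtracting the expected shift leaves a residual of 284.5 − (249) = 35.5 m north and 105.5 − (124) = -18.5 m east.
Residual distance = √(35.5² + (-18.5)²) = 40.0 m.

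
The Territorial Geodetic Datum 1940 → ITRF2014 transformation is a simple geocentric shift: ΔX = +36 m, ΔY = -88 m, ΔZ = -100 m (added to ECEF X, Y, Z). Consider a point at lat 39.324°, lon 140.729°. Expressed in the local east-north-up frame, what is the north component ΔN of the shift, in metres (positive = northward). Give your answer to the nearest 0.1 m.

ΔN = -24.4 m

The local north axis is (−sin φ cos λ, −sin φ sin λ, cos φ), giving ΔN = 17.661 + 35.299 − 77.357 = -24.40 m.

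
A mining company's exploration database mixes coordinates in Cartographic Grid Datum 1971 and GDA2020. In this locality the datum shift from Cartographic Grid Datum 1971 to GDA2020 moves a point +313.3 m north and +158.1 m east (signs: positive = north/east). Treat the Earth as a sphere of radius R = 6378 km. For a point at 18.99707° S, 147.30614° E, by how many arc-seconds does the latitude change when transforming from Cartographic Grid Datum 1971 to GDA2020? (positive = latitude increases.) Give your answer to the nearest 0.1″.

Δφ = 10.1″

On a sphere of radius R, 1 rad of latitude = R, so Δφ = ΔN / R = 313.3 / 6378000 = 4.9122e-05 rad = 10.132″.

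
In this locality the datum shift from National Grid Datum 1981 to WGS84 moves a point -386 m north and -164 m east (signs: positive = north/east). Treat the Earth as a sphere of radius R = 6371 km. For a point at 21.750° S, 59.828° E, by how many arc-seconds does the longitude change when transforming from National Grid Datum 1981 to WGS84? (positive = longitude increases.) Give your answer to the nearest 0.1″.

At latitude -21.750°, cos φ = 0.928810.
One radian of longitude at latitude φ spans R cos φ, so Δλ = ΔE / (R cos φ) = -164.0 / (6371000 × 0.928810) = -2.7715e-05 rad = -5.717″.

Δλ = -5.7″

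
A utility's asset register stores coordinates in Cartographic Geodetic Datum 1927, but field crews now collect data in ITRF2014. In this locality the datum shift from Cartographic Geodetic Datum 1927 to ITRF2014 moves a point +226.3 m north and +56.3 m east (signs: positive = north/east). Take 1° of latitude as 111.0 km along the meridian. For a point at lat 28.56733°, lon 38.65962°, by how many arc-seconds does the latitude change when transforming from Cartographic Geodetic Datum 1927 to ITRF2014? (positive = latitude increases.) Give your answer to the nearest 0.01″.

Δφ = 7.34″

1° of latitude = 111.0 km, so Δφ = 226.3 / 111000 = 0.0020387° = 7.339″.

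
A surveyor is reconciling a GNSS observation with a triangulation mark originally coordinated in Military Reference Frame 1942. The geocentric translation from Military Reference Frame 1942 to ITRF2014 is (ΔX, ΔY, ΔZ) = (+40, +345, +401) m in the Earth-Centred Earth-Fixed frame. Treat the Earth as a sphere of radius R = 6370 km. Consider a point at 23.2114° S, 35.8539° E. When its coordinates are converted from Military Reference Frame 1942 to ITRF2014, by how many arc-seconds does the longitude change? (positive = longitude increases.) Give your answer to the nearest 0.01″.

sin φ = -0.394125, cos φ = 0.919057, sin λ = 0.585720, cos λ = 0.810513.
East component: ΔE = −sin λ·ΔX + cos λ·ΔY = −(0.585720)(40) + (0.810513)(345) = 256.20 m.
1° of latitude spans πR/180 = 111177 m; at latitude φ, 1° of longitude spans that × cos φ = 102178.4 m, so Δλ = 256.20 / 102178.4 × 3600 = 9.027″.

Δλ = 9.03″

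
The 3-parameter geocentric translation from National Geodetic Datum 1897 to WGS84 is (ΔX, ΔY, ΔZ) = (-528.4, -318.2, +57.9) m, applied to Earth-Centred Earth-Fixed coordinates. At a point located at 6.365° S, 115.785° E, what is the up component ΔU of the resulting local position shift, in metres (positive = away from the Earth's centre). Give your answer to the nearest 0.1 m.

At φ = -6.365°, λ = 115.785°: sin φ = -0.110862, cos φ = 0.993836, sin λ = 0.900433, cos λ = -0.434995.
ΔU = cos φ cos λ·ΔX + cos φ sin λ·ΔY + sin φ·ΔZ = (0.993836)(-0.434995)(-528.4) + (0.993836)(0.900433)(-318.2) + (-0.110862)(57.9) = -62.74 m.

ΔU = -62.7 m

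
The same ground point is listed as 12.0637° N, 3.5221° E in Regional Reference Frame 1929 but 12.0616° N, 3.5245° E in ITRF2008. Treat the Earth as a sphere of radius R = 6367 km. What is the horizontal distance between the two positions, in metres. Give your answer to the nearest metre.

350 m

Δφ = 12.0616° − 12.0637° = -0.0021°; Δλ = 3.5245° − 3.5221° = +0.0024°.
1° along a meridian = πR/180 = 111125 m.
ΔN = Δφ × 111125 = -233.4 m; ΔE = Δλ × 111125 × cos(12.0637°) = +0.0024 × 111125 × 0.977916 = 260.8 m.
Distance = √(ΔE² + ΔN²) = √(260.8² + (-233.4)²) = 350.0 m.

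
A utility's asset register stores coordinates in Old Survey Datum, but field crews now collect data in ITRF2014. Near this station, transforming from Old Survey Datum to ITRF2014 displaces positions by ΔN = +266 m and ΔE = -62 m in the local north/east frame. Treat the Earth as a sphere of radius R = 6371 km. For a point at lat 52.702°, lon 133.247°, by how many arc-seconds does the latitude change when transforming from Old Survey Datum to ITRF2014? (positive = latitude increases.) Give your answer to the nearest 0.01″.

Δφ = 8.61″

On a sphere of radius R, 1 rad of latitude = R, so Δφ = ΔN / R = 266.0 / 6371000 = 4.1752e-05 rad = 8.612″.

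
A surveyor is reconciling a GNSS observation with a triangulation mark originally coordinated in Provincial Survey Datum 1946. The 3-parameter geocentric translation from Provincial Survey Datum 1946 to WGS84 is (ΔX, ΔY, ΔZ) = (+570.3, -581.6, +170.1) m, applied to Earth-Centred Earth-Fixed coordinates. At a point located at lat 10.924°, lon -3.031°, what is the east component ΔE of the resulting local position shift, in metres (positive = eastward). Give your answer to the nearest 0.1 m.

ΔE = -550.6 m

The local east axis at (φ, λ) is (−sin λ, cos λ, 0), so ΔE = −sin(-3.031°)·570.3 + cos(-3.031°)·(-581.6) = -550.63 m.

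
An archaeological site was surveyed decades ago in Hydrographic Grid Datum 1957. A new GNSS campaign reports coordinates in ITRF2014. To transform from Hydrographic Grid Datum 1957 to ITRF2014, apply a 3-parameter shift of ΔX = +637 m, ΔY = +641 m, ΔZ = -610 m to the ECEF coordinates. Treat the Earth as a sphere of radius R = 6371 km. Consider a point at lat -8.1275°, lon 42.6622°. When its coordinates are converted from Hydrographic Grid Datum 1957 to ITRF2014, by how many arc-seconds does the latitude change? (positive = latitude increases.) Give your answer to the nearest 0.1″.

sin φ = -0.141376, cos φ = 0.989956, sin λ = 0.677675, cos λ = 0.735362.
North component: ΔN = −sin φ cos λ·ΔX − sin φ sin λ·ΔY + cos φ·ΔZ = −(-0.141376)(0.735362)(637) − (-0.141376)(0.677675)(641) + (0.989956)(-610) = -476.24 m.
1° of latitude spans πR/180 = 111195 m, so Δφ = -476.24 / 111195 × 3600 = -15.418″.

Δφ = -15.4″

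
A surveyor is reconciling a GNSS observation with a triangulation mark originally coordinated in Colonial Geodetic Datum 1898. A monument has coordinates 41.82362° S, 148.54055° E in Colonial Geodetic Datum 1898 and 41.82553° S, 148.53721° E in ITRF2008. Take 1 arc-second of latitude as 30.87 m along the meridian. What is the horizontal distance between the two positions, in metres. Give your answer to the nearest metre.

349 m

Δφ = -41.82553° − -41.82362° = -0.00191°; Δλ = 148.53721° − 148.54055° = -0.00334°.
1° of latitude = 3600 × 30.87 = 111132 m.
ΔN = Δφ × 111132 = -212.3 m; ΔE = Δλ × 111132 × cos(-41.82362°) = -0.00334 × 111132 × 0.745201 = -276.6 m.
Distance = √(ΔE² + ΔN²) = √((-276.6)² + (-212.3)²) = 348.7 m.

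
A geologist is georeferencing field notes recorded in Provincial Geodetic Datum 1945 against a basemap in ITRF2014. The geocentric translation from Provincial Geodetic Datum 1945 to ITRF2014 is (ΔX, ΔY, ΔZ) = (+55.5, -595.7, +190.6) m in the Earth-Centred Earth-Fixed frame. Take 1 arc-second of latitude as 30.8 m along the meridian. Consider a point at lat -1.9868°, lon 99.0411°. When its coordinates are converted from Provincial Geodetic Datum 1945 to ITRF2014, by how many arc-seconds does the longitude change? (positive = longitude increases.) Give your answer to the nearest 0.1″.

sin φ = -0.034669, cos φ = 0.999399, sin λ = 0.987576, cos λ = -0.157143.
East component: ΔE = −sin λ·ΔX + cos λ·ΔY = −(0.987576)(55.5) + (-0.157143)(-595.7) = 38.80 m.
1° of latitude spans 3600 × 30.80 = 110880 m; at latitude φ, 1° of longitude spans that × cos φ = 110813.3 m, so Δλ = 38.80 / 110813.3 × 3600 = 1.260″.

Δλ = 1.3″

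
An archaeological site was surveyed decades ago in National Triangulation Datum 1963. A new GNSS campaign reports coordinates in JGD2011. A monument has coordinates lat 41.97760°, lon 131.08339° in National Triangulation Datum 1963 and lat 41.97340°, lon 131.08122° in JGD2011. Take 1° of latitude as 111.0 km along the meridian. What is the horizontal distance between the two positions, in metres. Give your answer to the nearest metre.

Δφ = 41.97340° − 41.97760° = -0.00420°; Δλ = 131.08122° − 131.08339° = -0.00217°.
ΔN = Δφ × 111000 = -466.2 m; ΔE = Δλ × 111000 × cos(41.97760°) = -0.00217 × 111000 × 0.743406 = -179.1 m.
Distance = √(ΔE² + ΔN²) = √((-179.1)² + (-466.2)²) = 499.4 m.

499 m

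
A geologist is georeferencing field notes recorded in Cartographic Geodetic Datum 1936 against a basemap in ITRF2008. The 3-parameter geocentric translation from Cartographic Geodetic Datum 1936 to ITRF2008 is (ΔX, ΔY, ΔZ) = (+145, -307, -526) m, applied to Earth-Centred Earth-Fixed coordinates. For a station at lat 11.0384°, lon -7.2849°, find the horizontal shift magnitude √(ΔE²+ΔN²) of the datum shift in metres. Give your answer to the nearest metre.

621 m

At φ = 11.0384°, λ = -7.2849°: sin φ = 0.191467, cos φ = 0.981499, sin λ = -0.126803, cos λ = 0.991928.
ΔE = −sin λ·ΔX + cos λ·ΔY = −(-0.126803)·(145) + (0.991928)·(-307) = -286.14 m.
ΔN = −sin φ cos λ·ΔX − sin φ sin λ·ΔY + cos φ·ΔZ = −(0.191467)(0.991928)(145) − (0.191467)(-0.126803)(-307) + (0.981499)(-526) = -551.26 m.
Horizontal magnitude = √(ΔE² + ΔN²) = √((-286.14)² + (-551.26)²) = 621.10 m.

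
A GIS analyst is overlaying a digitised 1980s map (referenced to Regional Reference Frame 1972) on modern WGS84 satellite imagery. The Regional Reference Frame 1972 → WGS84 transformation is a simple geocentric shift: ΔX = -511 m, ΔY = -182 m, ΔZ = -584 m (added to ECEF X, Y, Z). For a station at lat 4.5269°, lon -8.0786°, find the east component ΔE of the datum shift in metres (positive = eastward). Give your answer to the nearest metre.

At φ = 4.5269°, λ = -8.0786°: sin φ = 0.078927, cos φ = 0.996880, sin λ = -0.140531, cos λ = 0.990076.
ΔE = −sin λ·ΔX + cos λ·ΔY = −(-0.140531)·(-511) + (0.990076)·(-182) = -252.01 m.

ΔE = -252 m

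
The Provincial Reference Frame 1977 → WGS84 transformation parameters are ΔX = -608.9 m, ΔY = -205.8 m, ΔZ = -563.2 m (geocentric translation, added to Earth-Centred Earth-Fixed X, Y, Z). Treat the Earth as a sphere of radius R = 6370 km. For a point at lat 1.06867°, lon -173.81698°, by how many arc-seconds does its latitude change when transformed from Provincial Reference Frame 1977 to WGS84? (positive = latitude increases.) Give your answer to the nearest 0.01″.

sin φ = 0.018651, cos φ = 0.999826, sin λ = -0.107705, cos λ = -0.994183.
North component: ΔN = −sin φ cos λ·ΔX − sin φ sin λ·ΔY + cos φ·ΔZ = −(0.018651)(-0.994183)(-608.9) − (0.018651)(-0.107705)(-205.8) + (0.999826)(-563.2) = -574.81 m.
1° of latitude spans πR/180 = 111177 m, so Δφ = -574.81 / 111177 × 3600 = -18.613″.

Δφ = -18.61″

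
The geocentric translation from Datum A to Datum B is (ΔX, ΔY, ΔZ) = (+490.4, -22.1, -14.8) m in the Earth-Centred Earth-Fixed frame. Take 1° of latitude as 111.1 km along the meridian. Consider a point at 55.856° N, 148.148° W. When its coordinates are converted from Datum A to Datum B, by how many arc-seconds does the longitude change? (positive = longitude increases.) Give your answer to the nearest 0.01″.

Δλ = 16.02″

sin φ = 0.827630, cos φ = 0.561275, sin λ = -0.527727, cos λ = -0.849414.
East component: ΔE = −sin λ·ΔX + cos λ·ΔY = −(-0.527727)(490.4) + (-0.849414)(-22.1) = 277.57 m.
1° of latitude spans 111100 m; at latitude φ, 1° of longitude spans that × cos φ = 62357.6 m, so Δλ = 277.57 / 62357.6 × 3600 = 16.024″.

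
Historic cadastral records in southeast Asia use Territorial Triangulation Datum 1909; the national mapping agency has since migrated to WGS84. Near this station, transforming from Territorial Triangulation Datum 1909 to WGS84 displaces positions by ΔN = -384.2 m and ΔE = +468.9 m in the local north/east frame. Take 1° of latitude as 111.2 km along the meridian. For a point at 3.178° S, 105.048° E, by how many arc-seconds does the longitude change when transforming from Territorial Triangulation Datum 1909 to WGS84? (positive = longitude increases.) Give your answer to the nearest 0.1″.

Δλ = 15.2″

At latitude -3.178°, cos φ = 0.998462.
1° of longitude at this latitude = 111.2 × cos φ = 111.03 km, so Δλ = 468.9 / 111029.0 = 0.0042232° = 15.204″.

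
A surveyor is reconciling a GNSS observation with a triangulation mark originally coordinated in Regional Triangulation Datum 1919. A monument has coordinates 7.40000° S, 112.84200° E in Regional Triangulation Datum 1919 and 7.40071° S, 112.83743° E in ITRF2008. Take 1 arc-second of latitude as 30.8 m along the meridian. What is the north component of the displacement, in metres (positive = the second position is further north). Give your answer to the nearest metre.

Δφ = -7.40071° − -7.40000° = -0.00071°; Δλ = 112.83743° − 112.84200° = -0.00457°.
1° of latitude = 3600 × 30.80 = 110880 m.
ΔN = Δφ × 110880 = -78.7 m; ΔE = Δλ × 110880 × cos(-7.40000°) = -0.00457 × 110880 × 0.991671 = -502.5 m.

ΔN = -79 m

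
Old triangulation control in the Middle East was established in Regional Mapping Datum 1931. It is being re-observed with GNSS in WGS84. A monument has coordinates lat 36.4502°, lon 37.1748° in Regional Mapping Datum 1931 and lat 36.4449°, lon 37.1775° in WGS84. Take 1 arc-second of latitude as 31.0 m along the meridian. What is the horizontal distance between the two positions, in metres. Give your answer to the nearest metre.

639 m

Δφ = 36.4449° − 36.4502° = -0.0053°; Δλ = 37.1775° − 37.1748° = +0.0027°.
1° of latitude = 3600 × 31.00 = 111600 m.
ΔN = Δφ × 111600 = -591.5 m; ΔE = Δλ × 111600 × cos(36.4502°) = +0.0027 × 111600 × 0.804374 = 242.4 m.
Distance = √(ΔE² + ΔN²) = √(242.4² + (-591.5)²) = 639.2 m.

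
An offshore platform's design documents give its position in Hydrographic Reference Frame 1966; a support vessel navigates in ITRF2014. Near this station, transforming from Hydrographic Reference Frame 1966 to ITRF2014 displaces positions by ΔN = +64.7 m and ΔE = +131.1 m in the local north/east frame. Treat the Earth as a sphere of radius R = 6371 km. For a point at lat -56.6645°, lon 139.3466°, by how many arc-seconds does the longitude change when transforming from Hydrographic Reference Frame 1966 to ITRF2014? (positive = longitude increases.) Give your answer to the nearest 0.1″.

At latitude -56.6645°, cos φ = 0.549541.
One radian of longitude at latitude φ spans R cos φ, so Δλ = ΔE / (R cos φ) = 131.1 / (6371000 × 0.549541) = 3.7445e-05 rad = 7.724″.

Δλ = 7.7″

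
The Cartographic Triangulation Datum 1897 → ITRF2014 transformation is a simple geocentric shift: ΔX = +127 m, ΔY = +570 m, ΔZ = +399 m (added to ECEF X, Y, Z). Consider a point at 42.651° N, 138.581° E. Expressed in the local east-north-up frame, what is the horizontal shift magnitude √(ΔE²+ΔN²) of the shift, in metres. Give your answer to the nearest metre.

522 m

At φ = 42.651°, λ = 138.581°: sin φ = 0.677531, cos φ = 0.735494, sin λ = 0.661561, cos λ = -0.749892.
ΔE = −sin λ·ΔX + cos λ·ΔY = −(0.661561)·(127) + (-0.749892)·(570) = -511.46 m.
ΔN = −sin φ cos λ·ΔX − sin φ sin λ·ΔY + cos φ·ΔZ = −(0.677531)(-0.749892)(127) − (0.677531)(0.661561)(570) + (0.735494)(399) = 102.50 m.
Horizontal magnitude = √(ΔE² + ΔN²) = √((-511.46)² + 102.50²) = 521.63 m.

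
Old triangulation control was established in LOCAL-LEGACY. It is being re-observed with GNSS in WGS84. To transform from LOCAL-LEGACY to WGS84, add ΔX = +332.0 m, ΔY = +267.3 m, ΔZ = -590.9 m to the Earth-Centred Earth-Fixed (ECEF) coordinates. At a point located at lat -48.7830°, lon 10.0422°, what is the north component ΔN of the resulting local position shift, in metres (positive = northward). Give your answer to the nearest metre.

ΔN = -108 m

The local north axis is (−sin φ cos λ, −sin φ sin λ, cos φ), giving ΔN = 245.911 + 35.061 − 389.352 = -108.38 m.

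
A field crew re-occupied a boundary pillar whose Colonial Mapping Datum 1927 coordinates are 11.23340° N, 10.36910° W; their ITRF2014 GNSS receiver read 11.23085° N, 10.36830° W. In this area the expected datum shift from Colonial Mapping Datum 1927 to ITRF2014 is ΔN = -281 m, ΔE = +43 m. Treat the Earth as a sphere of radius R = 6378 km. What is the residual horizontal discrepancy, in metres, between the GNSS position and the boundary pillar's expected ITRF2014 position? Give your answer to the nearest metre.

Observed coordinate differences: Δφ = -0.00255°, Δλ = +0.00080°.
Converting to metres (1° lat = 111317 m, cos φ = 0.980842): observed ΔN = -283.9 m, observed ΔE = 87.3 m.
Subtracting the expected shift leaves a residual of -283.9 − (-281) = -2.9 m north and 87.3 − (43) = 44.3 m east.
Residual distance = √((-2.9)² + 44.3²) = 44.4 m.

44 m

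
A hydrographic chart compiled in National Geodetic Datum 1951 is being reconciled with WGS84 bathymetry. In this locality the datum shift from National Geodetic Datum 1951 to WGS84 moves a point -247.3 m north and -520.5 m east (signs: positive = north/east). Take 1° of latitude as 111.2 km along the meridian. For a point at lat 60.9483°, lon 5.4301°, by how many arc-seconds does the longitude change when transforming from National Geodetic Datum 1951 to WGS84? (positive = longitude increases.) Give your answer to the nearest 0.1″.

Δλ = -34.7″

At latitude 60.9483°, cos φ = 0.485599.
1° of longitude at this latitude = 111.2 × cos φ = 54.00 km, so Δλ = -520.5 / 53998.6 = -0.0096391° = -34.701″.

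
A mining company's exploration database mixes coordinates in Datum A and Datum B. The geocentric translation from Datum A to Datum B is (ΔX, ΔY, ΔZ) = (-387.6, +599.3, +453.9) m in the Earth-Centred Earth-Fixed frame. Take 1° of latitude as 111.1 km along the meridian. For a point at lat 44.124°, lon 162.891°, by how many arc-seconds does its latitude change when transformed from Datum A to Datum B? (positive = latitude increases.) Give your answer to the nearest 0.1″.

sin φ = 0.696214, cos φ = 0.717835, sin λ = 0.294190, cos λ = -0.955747.
North component: ΔN = −sin φ cos λ·ΔX − sin φ sin λ·ΔY + cos φ·ΔZ = −(0.696214)(-0.955747)(-387.6) − (0.696214)(0.294190)(599.3) + (0.717835)(453.9) = -54.83 m.
1° of latitude spans 111100 m, so Δφ = -54.83 / 111100 × 3600 = -1.777″.

Δφ = -1.8″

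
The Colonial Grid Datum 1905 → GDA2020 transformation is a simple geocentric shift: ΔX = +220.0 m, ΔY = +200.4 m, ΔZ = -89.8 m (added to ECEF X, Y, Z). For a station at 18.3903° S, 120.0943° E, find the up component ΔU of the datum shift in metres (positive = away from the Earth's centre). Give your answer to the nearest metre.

ΔU = 88 m

The local up (radial) axis is (cos φ cos λ, cos φ sin λ, sin φ), giving ΔU = -104.680 + 164.531 + 28.331 = 88.18 m.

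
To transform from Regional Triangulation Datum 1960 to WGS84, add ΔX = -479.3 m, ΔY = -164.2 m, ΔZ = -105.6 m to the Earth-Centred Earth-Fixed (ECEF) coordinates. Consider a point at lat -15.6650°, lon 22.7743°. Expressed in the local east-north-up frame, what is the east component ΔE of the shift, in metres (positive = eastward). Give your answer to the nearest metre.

The local east axis at (φ, λ) is (−sin λ, cos λ, 0), so ΔE = −sin(22.7743°)·(-479.3) + cos(22.7743°)·(-164.2) = 34.14 m.

ΔE = 34 m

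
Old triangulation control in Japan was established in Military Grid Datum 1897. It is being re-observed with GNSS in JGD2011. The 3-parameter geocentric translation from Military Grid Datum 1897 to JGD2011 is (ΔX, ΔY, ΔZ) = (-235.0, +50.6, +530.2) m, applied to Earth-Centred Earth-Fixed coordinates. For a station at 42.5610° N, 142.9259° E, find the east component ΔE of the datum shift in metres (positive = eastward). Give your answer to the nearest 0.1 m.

ΔE = 101.3 m

The local east axis at (φ, λ) is (−sin λ, cos λ, 0), so ΔE = −sin(142.9259°)·(-235.0) + cos(142.9259°)·50.6 = 101.30 m.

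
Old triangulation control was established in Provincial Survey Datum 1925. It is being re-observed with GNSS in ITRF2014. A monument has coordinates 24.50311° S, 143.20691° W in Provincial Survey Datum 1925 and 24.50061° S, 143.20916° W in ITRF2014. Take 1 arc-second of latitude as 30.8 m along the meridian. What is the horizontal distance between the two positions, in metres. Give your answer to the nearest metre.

358 m

Δφ = -24.50061° − -24.50311° = +0.00250°; Δλ = -143.20916° − -143.20691° = -0.00225°.
1° of latitude = 3600 × 30.80 = 110880 m.
ΔN = Δφ × 110880 = 277.2 m; ΔE = Δλ × 110880 × cos(-24.50311°) = -0.00225 × 110880 × 0.909939 = -227.0 m.
Distance = √(ΔE² + ΔN²) = √((-227.0)² + 277.2²) = 358.3 m.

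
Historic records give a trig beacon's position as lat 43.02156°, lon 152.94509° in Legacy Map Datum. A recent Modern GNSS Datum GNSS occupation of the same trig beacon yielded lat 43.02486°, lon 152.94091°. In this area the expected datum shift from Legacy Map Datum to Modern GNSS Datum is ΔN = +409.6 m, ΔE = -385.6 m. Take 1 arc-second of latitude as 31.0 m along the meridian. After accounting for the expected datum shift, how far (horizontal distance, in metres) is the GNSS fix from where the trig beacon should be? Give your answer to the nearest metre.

Observed coordinate differences: Δφ = +0.00330°, Δλ = -0.00418°.
Converting to metres (1° lat = 111600 m, cos φ = 0.731097): observed ΔN = 368.3 m, observed ΔE = -341.0 m.
Subtracting the expected shift leaves a residual of 368.3 − (409.6) = -41.3 m north and -341.0 − (-385.6) = 44.6 m east.
Residual distance = √((-41.3)² + 44.6²) = 60.8 m.

61 m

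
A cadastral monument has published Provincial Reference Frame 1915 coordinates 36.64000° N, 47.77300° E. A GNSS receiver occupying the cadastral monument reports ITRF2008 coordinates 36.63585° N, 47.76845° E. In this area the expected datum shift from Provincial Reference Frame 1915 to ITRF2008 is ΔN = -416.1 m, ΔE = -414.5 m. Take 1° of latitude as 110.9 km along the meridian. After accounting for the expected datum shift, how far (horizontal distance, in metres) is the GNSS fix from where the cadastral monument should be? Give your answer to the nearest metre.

45 m

Observed coordinate differences: Δφ = -0.00415°, Δλ = -0.00455°.
Converting to metres (1° lat = 110900 m, cos φ = 0.802401): observed ΔN = -460.2 m, observed ΔE = -404.9 m.
Subtracting the expected shift leaves a residual of -460.2 − (-416.1) = -44.1 m north and -404.9 − (-414.5) = 9.6 m east.
Residual distance = √((-44.1)² + 9.6²) = 45.2 m.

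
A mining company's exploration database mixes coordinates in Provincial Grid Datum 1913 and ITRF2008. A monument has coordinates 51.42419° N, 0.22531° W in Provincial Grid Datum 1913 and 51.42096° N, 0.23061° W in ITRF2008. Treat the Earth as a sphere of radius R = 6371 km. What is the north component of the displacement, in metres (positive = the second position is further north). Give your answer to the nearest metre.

ΔN = -359 m

Δφ = 51.42096° − 51.42419° = -0.00323°; Δλ = -0.23061° − -0.22531° = -0.00530°.
1° along a meridian = πR/180 = 111195 m.
ΔN = Δφ × 111195 = -359.2 m; ΔE = Δλ × 111195 × cos(51.42419°) = -0.00530 × 111195 × 0.623550 = -367.5 m.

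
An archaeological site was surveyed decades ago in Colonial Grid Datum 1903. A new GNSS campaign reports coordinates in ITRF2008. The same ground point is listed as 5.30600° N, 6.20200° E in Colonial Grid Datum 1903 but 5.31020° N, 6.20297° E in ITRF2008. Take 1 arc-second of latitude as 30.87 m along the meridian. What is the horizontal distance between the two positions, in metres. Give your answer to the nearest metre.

Δφ = 5.31020° − 5.30600° = +0.00420°; Δλ = 6.20297° − 6.20200° = +0.00097°.
1° of latitude = 3600 × 30.87 = 111132 m.
ΔN = Δφ × 111132 = 466.8 m; ΔE = Δλ × 111132 × cos(5.30600°) = +0.00097 × 111132 × 0.995715 = 107.3 m.
Distance = √(ΔE² + ΔN²) = √(107.3² + 466.8²) = 478.9 m.

479 m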